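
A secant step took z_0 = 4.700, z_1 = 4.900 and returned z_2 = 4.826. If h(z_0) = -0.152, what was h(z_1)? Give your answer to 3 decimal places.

The secant line through (4.700, -0.152) and (4.900, h(z_1)) crosses zero at z_2 = 4.826.
So (4.700, -0.152), (4.900, h(z_1)), (4.826, 0) are collinear:
h(z_1) = -0.152 · (4.900 − 4.826) / (4.700 − 4.826) = -0.152 · (0.07400)/(-0.12600) = 0.08927

0.089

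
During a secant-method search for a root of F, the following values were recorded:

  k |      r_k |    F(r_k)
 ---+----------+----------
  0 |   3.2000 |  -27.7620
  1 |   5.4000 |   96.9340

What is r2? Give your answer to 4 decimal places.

3.6898

r2 = 5.4000 − 96.9340·(5.4000 − 3.2000) / (96.9340 − (-27.7620))
   = 5.4000 − (213.254800)/(124.696000) = 3.689802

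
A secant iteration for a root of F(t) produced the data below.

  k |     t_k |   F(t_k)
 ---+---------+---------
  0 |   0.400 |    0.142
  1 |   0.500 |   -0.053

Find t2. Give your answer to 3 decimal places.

t2 = 0.500 − (-0.053)·(0.500 − 0.400) / (-0.053 − 0.142)
   = 0.500 − (-0.00530)/(-0.19500) = 0.47282

0.473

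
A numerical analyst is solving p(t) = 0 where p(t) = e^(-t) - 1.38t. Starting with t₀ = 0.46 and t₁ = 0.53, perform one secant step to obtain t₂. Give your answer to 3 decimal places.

p(0.46) = -0.00352, p(0.53) = -0.14280
t₂ = 0.53000 − (-0.14280)·(0.53000 − 0.46000) / (-0.14280 − (-0.00352)) = 0.53000 − (-0.01000)/(-0.13928) = 0.45823

0.458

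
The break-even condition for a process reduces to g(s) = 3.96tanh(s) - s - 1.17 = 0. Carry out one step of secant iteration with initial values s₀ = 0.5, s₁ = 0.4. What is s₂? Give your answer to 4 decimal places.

g(0.5) = 0.159984, g(0.4) = -0.065402
s₂ = 0.400000 − (-0.065402)·(0.400000 − 0.500000) / (-0.065402 − 0.159984) = 0.400000 − (0.006540)/(-0.225386) = 0.429018

0.4290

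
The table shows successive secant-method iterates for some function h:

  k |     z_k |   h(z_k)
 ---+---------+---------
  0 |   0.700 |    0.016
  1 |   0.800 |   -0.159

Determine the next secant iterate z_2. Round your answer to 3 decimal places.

0.709

z_2 = 0.800 − (-0.159)·(0.800 − 0.700) / (-0.159 − 0.016)
   = 0.800 − (-0.01590)/(-0.17500) = 0.70914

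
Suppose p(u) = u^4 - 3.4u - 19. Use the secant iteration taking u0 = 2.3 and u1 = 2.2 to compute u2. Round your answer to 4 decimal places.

2.2724

p(2.3) = 1.164100, p(2.2) = -3.054400
u2 = 2.200000 − (-3.054400)·(2.200000 − 2.300000) / (-3.054400 − 1.164100) = 2.200000 − (0.305440)/(-4.218500) = 2.272405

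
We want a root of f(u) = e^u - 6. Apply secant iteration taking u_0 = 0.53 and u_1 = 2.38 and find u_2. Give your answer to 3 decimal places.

1.404

f(0.53) = -4.30107, f(2.38) = 4.80490
u_2 = 2.38000 − 4.80490·(2.38000 − 0.53000) / (4.80490 − (-4.30107)) = 2.38000 − (8.88907)/(9.10597) = 1.40382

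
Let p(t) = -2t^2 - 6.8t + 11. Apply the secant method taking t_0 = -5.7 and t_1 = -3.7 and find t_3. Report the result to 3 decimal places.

-4.628

p(-5.7) = -15.22000, p(-3.7) = 8.78000
t_2 = -3.70000 − 8.78000·(-3.70000 − (-5.70000)) / (8.78000 − (-15.22000)) = -3.70000 − (17.56000)/(24.00000) = -4.43167
p(-4.43167) = 1.85599
t_3 = -4.43167 − 1.85599·(-4.43167 − (-3.70000)) / (1.85599 − 8.78000) = -4.43167 − (-1.35797)/(-6.92401) = -4.62779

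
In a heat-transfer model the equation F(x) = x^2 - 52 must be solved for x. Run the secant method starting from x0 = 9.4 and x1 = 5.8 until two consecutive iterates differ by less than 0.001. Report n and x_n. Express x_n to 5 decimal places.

n = 5, x_n = 7.21110

F(9.4) = 36.3600000, F(5.8) = -18.3600000
x2 = 5.8000000 − (-18.3600000)·(-3.6000000)/(-54.7200000) = 7.0078947;  |Δ| = 1.2078947
F(7.0078947) = -2.8894114
x3 = 7.0078947 − (-2.8894114)·(1.2078947)/(15.4705886) = 7.2334909;  |Δ| = 0.2255961
F(7.2334909) = 0.3233900
x4 = 7.2334909 − 0.3233900·(0.2255961)/(3.2128013) = 7.2107831;  |Δ| = 0.0227078
F(7.2107831) = -0.0046071
x5 = 7.2107831 − (-0.0046071)·(-0.0227078)/(-0.3279971) = 7.2111021;  |Δ| = 0.0003190
|x5 − x4| = 0.0003190 < 0.001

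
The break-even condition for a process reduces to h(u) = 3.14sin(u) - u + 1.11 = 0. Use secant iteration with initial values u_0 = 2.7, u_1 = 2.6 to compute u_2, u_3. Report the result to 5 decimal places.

h(2.7) = -0.2480272, h(2.6) = 0.1286743
u_2 = 2.6000000 − 0.1286743·(2.6000000 − 2.7000000) / (0.1286743 − (-0.2480272)) = 2.6000000 − (-0.0128674)/(0.3767015) = 2.6341582
h(2.6341582) = 0.0016828
u_3 = 2.6341582 − 0.0016828·(2.6341582 − 2.6000000) / (0.0016828 − 0.1286743) = 2.6341582 − (0.0000575)/(-0.1269915) = 2.6346108

2.63416, 2.63461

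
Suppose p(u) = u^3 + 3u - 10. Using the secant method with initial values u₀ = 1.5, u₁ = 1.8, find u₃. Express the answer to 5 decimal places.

1.69850

p(1.5) = -2.1250000, p(1.8) = 1.2320000
u₂ = 1.8000000 − 1.2320000·(1.8000000 − 1.5000000) / (1.2320000 − (-2.1250000)) = 1.8000000 − (0.3696000)/(3.3570000) = 1.6899017
p(1.6899017) = -0.1043281
u₃ = 1.6899017 − (-0.1043281)·(1.6899017 − 1.8000000) / (-0.1043281 − 1.2320000) = 1.6899017 − (0.0114864)/(-1.3363281) = 1.6984972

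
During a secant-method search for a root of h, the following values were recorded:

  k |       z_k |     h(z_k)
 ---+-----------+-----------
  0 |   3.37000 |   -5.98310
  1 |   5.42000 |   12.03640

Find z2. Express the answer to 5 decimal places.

4.05067

z2 = 5.42000 − 12.03640·(5.42000 − 3.37000) / (12.03640 − (-5.98310))
   = 5.42000 − (24.6746200)/(18.0195000) = 4.0506712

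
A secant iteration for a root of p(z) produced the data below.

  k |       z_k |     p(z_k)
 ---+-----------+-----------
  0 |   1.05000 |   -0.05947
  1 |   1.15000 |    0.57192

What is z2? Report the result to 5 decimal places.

z2 = 1.15000 − 0.57192·(1.15000 − 1.05000) / (0.57192 − (-0.05947))
   = 1.15000 − (0.0571920)/(0.6313900) = 1.0594189

1.05942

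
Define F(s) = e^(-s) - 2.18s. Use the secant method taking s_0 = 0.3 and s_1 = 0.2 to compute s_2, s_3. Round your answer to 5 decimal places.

F(0.3) = 0.0868182, F(0.2) = 0.3827308
s_2 = 0.2000000 − 0.3827308·(0.2000000 − 0.3000000) / (0.3827308 − 0.0868182) = 0.2000000 − (-0.0382731)/(0.2959125) = 0.3293391
F(0.3293391) = 0.0014396
s_3 = 0.3293391 − 0.0014396·(0.3293391 − 0.2000000) / (0.0014396 − 0.3827308) = 0.3293391 − (0.0001862)/(-0.3812911) = 0.3298275

0.32934, 0.32983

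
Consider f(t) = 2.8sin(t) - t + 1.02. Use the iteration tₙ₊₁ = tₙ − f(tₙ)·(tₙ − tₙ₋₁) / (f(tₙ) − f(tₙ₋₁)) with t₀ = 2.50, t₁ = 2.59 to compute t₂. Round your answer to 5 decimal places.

f(2.50) = 0.1957220, f(2.59) = -0.1026758
t₂ = 2.5900000 − (-0.1026758)·(2.5900000 − 2.5000000) / (-0.1026758 − 0.1957220) = 2.5900000 − (-0.0092408)/(-0.2983978) = 2.5590319

2.55903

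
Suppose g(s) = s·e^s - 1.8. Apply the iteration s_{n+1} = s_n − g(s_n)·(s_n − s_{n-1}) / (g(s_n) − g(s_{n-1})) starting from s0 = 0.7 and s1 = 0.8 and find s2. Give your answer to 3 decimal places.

0.805

g(0.7) = -0.39037, g(0.8) = -0.01957
s2 = 0.80000 − (-0.01957)·(0.80000 − 0.70000) / (-0.01957 − (-0.39037)) = 0.80000 − (-0.00196)/(0.37081) = 0.80528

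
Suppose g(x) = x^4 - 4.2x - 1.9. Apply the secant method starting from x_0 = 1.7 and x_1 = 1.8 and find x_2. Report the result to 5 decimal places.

g(1.7) = -0.6879000, g(1.8) = 1.0376000
x_2 = 1.8000000 − 1.0376000·(1.8000000 − 1.7000000) / (1.0376000 − (-0.6879000)) = 1.8000000 − (0.1037600)/(1.7255000) = 1.7398667

1.73987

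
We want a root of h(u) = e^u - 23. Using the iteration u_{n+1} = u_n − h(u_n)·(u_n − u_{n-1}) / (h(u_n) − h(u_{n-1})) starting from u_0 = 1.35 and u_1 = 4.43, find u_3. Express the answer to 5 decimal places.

h(1.35) = -19.1425745, h(4.43) = 60.9314169
u_2 = 4.4300000 − 60.9314169·(4.4300000 − 1.3500000) / (60.9314169 − (-19.1425745)) = 4.4300000 − (187.6687641)/(80.0739914) = 2.0863081
h(2.0863081) = -14.9448784
u_3 = 2.0863081 − (-14.9448784)·(2.0863081 − 4.4300000) / (-14.9448784 − 60.9314169) = 2.0863081 − (35.0261903)/(-75.8762953) = 2.5479304

2.54793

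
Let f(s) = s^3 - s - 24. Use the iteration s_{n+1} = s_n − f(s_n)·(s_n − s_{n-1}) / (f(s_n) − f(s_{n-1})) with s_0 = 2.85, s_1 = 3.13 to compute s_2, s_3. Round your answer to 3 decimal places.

f(2.85) = -3.70087, f(3.13) = 3.53430
s_2 = 3.13000 − 3.53430·(3.13000 − 2.85000) / (3.53430 − (-3.70087)) = 3.13000 − (0.98960)/(7.23517) = 2.99322
f(2.99322) = -0.17578
s_3 = 2.99322 − (-0.17578)·(2.99322 − 3.13000) / (-0.17578 − 3.53430) = 2.99322 − (0.02404)/(-3.71008) = 2.99970

2.993, 3.000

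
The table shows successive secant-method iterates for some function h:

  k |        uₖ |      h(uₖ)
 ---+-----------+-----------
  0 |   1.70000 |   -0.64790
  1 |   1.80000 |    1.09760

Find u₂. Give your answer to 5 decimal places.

1.73712

u₂ = 1.80000 − 1.09760·(1.80000 − 1.70000) / (1.09760 − (-0.64790))
   = 1.80000 − (0.1097600)/(1.7455000) = 1.7371183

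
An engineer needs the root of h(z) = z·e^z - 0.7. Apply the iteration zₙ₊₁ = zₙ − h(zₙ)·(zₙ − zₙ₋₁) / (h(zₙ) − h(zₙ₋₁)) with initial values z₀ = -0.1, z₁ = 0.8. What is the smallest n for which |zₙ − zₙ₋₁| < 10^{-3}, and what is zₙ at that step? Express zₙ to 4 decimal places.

n = 6, zₙ = 0.4475

h(-0.1) = -0.790484, h(0.8) = 1.080433
z₂ = 0.800000 − 1.080433·(0.900000)/(1.870916) = 0.280260;  |Δ| = 0.519740
h(0.280260) = -0.329083
z₃ = 0.280260 − (-0.329083)·(-0.519740)/(-1.409515) = 0.401605;  |Δ| = 0.121345
h(0.401605) = -0.099913
z₄ = 0.401605 − (-0.099913)·(0.121345)/(0.229169) = 0.454509;  |Δ| = 0.052904
h(0.454509) = 0.016033
z₅ = 0.454509 − 0.016033·(0.052904)/(0.115946) = 0.447193;  |Δ| = 0.007316
h(0.447193) = -0.000627
z₆ = 0.447193 − (-0.000627)·(-0.007316)/(-0.016660) = 0.447469;  |Δ| = 0.000275
|z₆ − z₅| = 0.000275 < 10^{-3}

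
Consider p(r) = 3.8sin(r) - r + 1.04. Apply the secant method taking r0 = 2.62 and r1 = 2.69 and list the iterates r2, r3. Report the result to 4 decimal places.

p(2.62) = 0.313394, p(2.69) = 0.008317
r2 = 2.690000 − 0.008317·(2.690000 − 2.620000) / (0.008317 − 0.313394) = 2.690000 − (0.000582)/(-0.305078) = 2.691908
p(2.691908) = -0.000119
r3 = 2.691908 − (-0.000119)·(2.691908 − 2.690000) / (-0.000119 − 0.008317) = 2.691908 − (0.000000)/(-0.008436) = 2.691881

2.6919, 2.6919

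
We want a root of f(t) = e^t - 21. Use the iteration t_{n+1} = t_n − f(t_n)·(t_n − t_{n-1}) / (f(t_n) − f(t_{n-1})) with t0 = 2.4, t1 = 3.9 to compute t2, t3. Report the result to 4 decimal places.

f(2.4) = -9.976824, f(3.9) = 28.402449
t2 = 3.900000 − 28.402449·(3.900000 − 2.400000) / (28.402449 − (-9.976824)) = 3.900000 − (42.603674)/(38.379273) = 2.789930
f(2.789930) = -4.720117
t3 = 2.789930 − (-4.720117)·(2.789930 − 3.900000) / (-4.720117 − 28.402449) = 2.789930 − (5.239660)/(-33.122567) = 2.948120

2.7899, 2.9481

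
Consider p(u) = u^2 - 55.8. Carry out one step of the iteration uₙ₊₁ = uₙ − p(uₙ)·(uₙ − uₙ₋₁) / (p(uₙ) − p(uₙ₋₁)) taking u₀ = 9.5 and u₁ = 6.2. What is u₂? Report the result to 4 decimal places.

p(9.5) = 34.450000, p(6.2) = -17.360000
u₂ = 6.200000 − (-17.360000)·(6.200000 − 9.500000) / (-17.360000 − 34.450000) = 6.200000 − (57.288000)/(-51.810000) = 7.305732

7.3057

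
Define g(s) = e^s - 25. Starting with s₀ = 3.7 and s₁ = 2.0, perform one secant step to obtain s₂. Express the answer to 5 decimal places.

g(3.7) = 15.4473044, g(2.0) = -17.6109439
s₂ = 2.0000000 − (-17.6109439)·(2.0000000 − 3.7000000) / (-17.6109439 − 15.4473044) = 2.0000000 − (29.9386046)/(-33.0582483) = 2.9056319

2.90563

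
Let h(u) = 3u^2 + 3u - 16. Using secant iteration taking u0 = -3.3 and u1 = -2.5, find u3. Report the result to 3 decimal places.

h(-3.3) = 6.77000, h(-2.5) = -4.75000
u2 = -2.50000 − (-4.75000)·(-2.50000 − (-3.30000)) / (-4.75000 − 6.77000) = -2.50000 − (-3.80000)/(-11.52000) = -2.82986
h(-2.82986) = -0.46524
u3 = -2.82986 − (-0.46524)·(-2.82986 − (-2.50000)) / (-0.46524 − (-4.75000)) = -2.82986 − (0.15347)/(4.28476) = -2.86568

-2.866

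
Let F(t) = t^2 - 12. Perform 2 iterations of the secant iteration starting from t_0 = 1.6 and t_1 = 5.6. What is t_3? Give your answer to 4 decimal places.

F(1.6) = -9.440000, F(5.6) = 19.360000
t_2 = 5.600000 − 19.360000·(5.600000 − 1.600000) / (19.360000 − (-9.440000)) = 5.600000 − (77.440000)/(28.800000) = 2.911111
F(2.911111) = -3.525432
t_3 = 2.911111 − (-3.525432)·(2.911111 − 5.600000) / (-3.525432 − 19.360000) = 2.911111 − (9.479495)/(-22.885432) = 3.325326

3.3253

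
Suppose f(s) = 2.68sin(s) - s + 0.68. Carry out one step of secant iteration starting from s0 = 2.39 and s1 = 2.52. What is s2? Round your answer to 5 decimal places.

2.42904

f(2.39) = 0.1199126, f(2.52) = -0.2793539
s2 = 2.5200000 − (-0.2793539)·(2.5200000 − 2.3900000) / (-0.2793539 − 0.1199126) = 2.5200000 − (-0.0363160)/(-0.3992665) = 2.4290432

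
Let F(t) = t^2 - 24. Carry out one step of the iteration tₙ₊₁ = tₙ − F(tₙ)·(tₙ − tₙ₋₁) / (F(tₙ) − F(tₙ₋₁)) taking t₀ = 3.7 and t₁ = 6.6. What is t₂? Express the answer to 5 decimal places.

F(3.7) = -10.3100000, F(6.6) = 19.5600000
t₂ = 6.6000000 − 19.5600000·(6.6000000 − 3.7000000) / (19.5600000 − (-10.3100000)) = 6.6000000 − (56.7240000)/(29.8700000) = 4.7009709

4.70097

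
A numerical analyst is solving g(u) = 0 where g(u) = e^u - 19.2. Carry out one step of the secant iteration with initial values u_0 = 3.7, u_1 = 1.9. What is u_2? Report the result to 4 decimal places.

2.5672

g(3.7) = 21.247304, g(1.9) = -12.514106
u_2 = 1.900000 − (-12.514106)·(1.900000 − 3.700000) / (-12.514106 − 21.247304) = 1.900000 − (22.525390)/(-33.761410) = 2.567193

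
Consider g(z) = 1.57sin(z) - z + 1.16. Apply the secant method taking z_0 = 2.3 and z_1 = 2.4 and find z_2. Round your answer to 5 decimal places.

g(2.3) = 0.0307572, g(2.4) = -0.1795228
z_2 = 2.4000000 − (-0.1795228)·(2.4000000 − 2.3000000) / (-0.1795228 − 0.0307572) = 2.4000000 − (-0.0179523)/(-0.2102800) = 2.3146268

2.31463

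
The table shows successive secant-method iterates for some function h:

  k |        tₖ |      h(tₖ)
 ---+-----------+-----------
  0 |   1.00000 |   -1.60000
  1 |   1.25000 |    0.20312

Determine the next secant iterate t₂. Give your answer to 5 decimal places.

t₂ = 1.25000 − 0.20312·(1.25000 − 1.00000) / (0.20312 − (-1.60000))
   = 1.25000 − (0.0507800)/(1.8031200) = 1.2218377

1.22184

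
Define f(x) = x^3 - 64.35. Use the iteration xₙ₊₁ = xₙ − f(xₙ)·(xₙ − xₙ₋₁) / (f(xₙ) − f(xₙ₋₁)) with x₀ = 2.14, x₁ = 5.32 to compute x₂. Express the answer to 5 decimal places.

f(2.14) = -54.5496560, f(5.32) = 86.2187680
x₂ = 5.3200000 − 86.2187680·(5.3200000 − 2.1400000) / (86.2187680 − (-54.5496560)) = 5.3200000 − (274.1756822)/(140.7684240) = 3.3722927

3.37229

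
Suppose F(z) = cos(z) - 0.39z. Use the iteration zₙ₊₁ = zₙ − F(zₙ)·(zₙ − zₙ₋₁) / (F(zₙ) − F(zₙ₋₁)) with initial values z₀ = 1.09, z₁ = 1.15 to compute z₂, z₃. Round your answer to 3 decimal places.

1.119, 1.119

F(1.09) = 0.03739, F(1.15) = -0.04001
z₂ = 1.15000 − (-0.04001)·(1.15000 − 1.09000) / (-0.04001 − 0.03739) = 1.15000 − (-0.00240)/(-0.07740) = 1.11898
F(1.11898) = 0.00020
z₃ = 1.11898 − 0.00020·(1.11898 − 1.15000) / (0.00020 − (-0.04001)) = 1.11898 − (-0.00001)/(0.04021) = 1.11913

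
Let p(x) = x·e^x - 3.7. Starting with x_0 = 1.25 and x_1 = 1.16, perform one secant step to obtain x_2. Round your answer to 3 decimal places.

1.160

p(1.25) = 0.66293, p(1.16) = 0.00032
x_2 = 1.16000 − 0.00032·(1.16000 − 1.25000) / (0.00032 − 0.66293) = 1.16000 − (-0.00003)/(-0.66261) = 1.15996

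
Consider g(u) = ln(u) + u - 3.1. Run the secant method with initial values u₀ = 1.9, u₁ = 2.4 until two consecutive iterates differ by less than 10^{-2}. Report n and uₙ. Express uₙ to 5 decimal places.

g(1.9) = -0.5581461, g(2.4) = 0.1754687
u₂ = 2.4000000 − 0.1754687·(0.5000000)/(0.7336149) = 2.2804081;  |Δ| = 0.1195919
g(2.2804081) = 0.0047626
u₃ = 2.2804081 − 0.0047626·(-0.1195919)/(-0.1707062) = 2.2770716;  |Δ| = 0.0033365
|u₃ − u₂| = 0.0033365 < 10^{-2}

n = 3, uₙ = 2.27707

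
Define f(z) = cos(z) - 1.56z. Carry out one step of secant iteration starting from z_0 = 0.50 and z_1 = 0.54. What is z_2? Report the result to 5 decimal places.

0.54744

f(0.50) = 0.0975826, f(0.54) = 0.0153087
z_2 = 0.5400000 − 0.0153087·(0.5400000 − 0.5000000) / (0.0153087 − 0.0975826) = 0.5400000 − (0.0006123)/(-0.0822739) = 0.5474428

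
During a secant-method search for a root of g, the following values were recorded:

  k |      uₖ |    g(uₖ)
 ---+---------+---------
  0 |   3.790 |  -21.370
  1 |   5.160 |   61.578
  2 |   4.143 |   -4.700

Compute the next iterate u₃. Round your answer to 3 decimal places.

u₃ = 4.143 − (-4.700)·(4.143 − 5.160) / (-4.700 − 61.578)
   = 4.143 − (4.77990)/(-66.27800) = 4.21512

4.215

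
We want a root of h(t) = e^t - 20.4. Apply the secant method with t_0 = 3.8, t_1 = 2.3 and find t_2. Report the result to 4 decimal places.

h(3.8) = 24.301184, h(2.3) = -10.425818
t_2 = 2.300000 − (-10.425818)·(2.300000 − 3.800000) / (-10.425818 − 24.301184) = 2.300000 − (15.638726)/(-34.727002) = 2.750333

2.7503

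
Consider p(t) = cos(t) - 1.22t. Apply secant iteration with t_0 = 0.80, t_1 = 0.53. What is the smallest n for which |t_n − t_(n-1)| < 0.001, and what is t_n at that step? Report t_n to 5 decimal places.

n = 4, t_n = 0.65169

p(0.80) = -0.2792933, p(0.53) = 0.2162071
t_2 = 0.5300000 − 0.2162071·(-0.2700000)/(0.4955004) = 0.6478120;  |Δ| = 0.1178120
p(0.6478120) = 0.0070753
t_3 = 0.6478120 − 0.0070753·(0.1178120)/(-0.2091317) = 0.6517978;  |Δ| = 0.0039858
p(0.6517978) = -0.0001989
t_4 = 0.6517978 − (-0.0001989)·(0.0039858)/(-0.0072742) = 0.6516889;  |Δ| = 0.0001090
|t_4 − t_3| = 0.0001090 < 0.001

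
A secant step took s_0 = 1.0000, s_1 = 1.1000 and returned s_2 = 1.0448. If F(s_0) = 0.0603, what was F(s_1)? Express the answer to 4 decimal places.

The secant line through (1.0000, 0.0603) and (1.1000, F(s_1)) crosses zero at s_2 = 1.0448.
So (1.0000, 0.0603), (1.1000, F(s_1)), (1.0448, 0) are collinear:
F(s_1) = 0.0603 · (1.1000 − 1.0448) / (1.0000 − 1.0448) = 0.0603 · (0.055200)/(-0.044800) = -0.074298

-0.0743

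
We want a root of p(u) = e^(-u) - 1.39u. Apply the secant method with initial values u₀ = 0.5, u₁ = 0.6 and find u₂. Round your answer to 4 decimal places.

p(0.5) = -0.088469, p(0.6) = -0.285188
u₂ = 0.600000 − (-0.285188)·(0.600000 − 0.500000) / (-0.285188 − (-0.088469)) = 0.600000 − (-0.028519)/(-0.196719) = 0.455028

0.4550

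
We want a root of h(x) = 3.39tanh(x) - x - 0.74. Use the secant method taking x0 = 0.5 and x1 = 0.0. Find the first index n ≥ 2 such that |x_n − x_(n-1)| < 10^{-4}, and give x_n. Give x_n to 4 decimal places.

n = 5, x_n = 0.3252

h(0.5) = 0.326577, h(0.0) = -0.740000
x2 = 0.000000 − (-0.740000)·(-0.500000)/(-1.066577) = 0.346904;  |Δ| = 0.346904
h(0.346904) = 0.044092
x3 = 0.346904 − 0.044092·(0.346904)/(0.784092) = 0.327397;  |Δ| = 0.019507
h(0.327397) = 0.004452
x4 = 0.327397 − 0.004452·(-0.019507)/(-0.039639) = 0.325206;  |Δ| = 0.002191
h(0.325206) = -0.000046
x5 = 0.325206 − (-0.000046)·(-0.002191)/(-0.004499) = 0.325228;  |Δ| = 0.000023
|x5 − x4| = 0.000023 < 10^{-4}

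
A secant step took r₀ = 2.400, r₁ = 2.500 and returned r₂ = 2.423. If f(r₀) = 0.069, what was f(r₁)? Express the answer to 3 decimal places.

The secant line through (2.400, 0.069) and (2.500, f(r₁)) crosses zero at r₂ = 2.423.
So (2.400, 0.069), (2.500, f(r₁)), (2.423, 0) are collinear:
f(r₁) = 0.069 · (2.500 − 2.423) / (2.400 − 2.423) = 0.069 · (0.07700)/(-0.02300) = -0.23100

-0.231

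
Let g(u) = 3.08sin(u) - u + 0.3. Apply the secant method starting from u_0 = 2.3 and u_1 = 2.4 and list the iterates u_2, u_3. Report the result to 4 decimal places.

g(2.3) = 0.296772, g(2.4) = -0.019573
u_2 = 2.400000 − (-0.019573)·(2.400000 − 2.300000) / (-0.019573 − 0.296772) = 2.400000 − (-0.001957)/(-0.316345) = 2.393813
g(2.393813) = 0.000627
u_3 = 2.393813 − 0.000627·(2.393813 − 2.400000) / (0.000627 − (-0.019573)) = 2.393813 − (-0.000004)/(0.020200) = 2.394005

2.3938, 2.3940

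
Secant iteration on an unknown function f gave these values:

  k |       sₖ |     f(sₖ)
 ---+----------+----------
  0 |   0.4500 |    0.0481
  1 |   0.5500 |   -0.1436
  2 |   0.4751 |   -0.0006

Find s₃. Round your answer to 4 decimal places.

0.4748

s₃ = 0.4751 − (-0.0006)·(0.4751 − 0.5500) / (-0.0006 − (-0.1436))
   = 0.4751 − (0.000045)/(0.143000) = 0.474786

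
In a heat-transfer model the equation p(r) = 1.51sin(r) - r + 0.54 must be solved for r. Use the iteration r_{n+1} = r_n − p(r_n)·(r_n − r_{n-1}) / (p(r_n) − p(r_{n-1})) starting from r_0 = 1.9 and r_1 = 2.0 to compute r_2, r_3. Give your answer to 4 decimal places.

p(1.9) = 0.068913, p(2.0) = -0.086961
r_2 = 2.000000 − (-0.086961)·(2.000000 − 1.900000) / (-0.086961 − 0.068913) = 2.000000 − (-0.008696)/(-0.155874) = 1.944211
p(1.944211) = 0.001731
r_3 = 1.944211 − 0.001731·(1.944211 − 2.000000) / (0.001731 − (-0.086961)) = 1.944211 − (-0.000097)/(0.088692) = 1.945300

1.9442, 1.9453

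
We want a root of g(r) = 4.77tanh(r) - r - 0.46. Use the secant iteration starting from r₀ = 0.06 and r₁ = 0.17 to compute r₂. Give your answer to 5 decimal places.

0.12323

g(0.06) = -0.2341429, g(0.17) = 0.1731776
r₂ = 0.1700000 − 0.1731776·(0.1700000 − 0.0600000) / (0.1731776 − (-0.2341429)) = 0.1700000 − (0.0190495)/(0.4073205) = 0.1232321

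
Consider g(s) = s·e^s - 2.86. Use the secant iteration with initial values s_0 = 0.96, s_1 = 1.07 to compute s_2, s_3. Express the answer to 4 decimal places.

g(0.96) = -0.352771, g(1.07) = 0.259456
s_2 = 1.070000 − 0.259456·(1.070000 − 0.960000) / (0.259456 − (-0.352771)) = 1.070000 − (0.028540)/(0.612227) = 1.023383
g(1.023383) = -0.012342
s_3 = 1.023383 − (-0.012342)·(1.023383 − 1.070000) / (-0.012342 − 0.259456) = 1.023383 − (0.000575)/(-0.271798) = 1.025500

1.0234, 1.0255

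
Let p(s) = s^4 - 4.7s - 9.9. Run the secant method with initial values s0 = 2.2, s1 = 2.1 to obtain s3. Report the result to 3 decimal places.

2.110

p(2.2) = 3.18560, p(2.1) = -0.32190
s2 = 2.10000 − (-0.32190)·(2.10000 − 2.20000) / (-0.32190 − 3.18560) = 2.10000 − (0.03219)/(-3.50750) = 2.10918
p(2.10918) = -0.02283
s3 = 2.10918 − (-0.02283)·(2.10918 − 2.10000) / (-0.02283 − (-0.32190)) = 2.10918 − (-0.00021)/(0.29907) = 2.10988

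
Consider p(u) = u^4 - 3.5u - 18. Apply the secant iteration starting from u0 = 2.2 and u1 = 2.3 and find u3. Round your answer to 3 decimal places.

2.256

p(2.2) = -2.27440, p(2.3) = 1.93410
u2 = 2.30000 − 1.93410·(2.30000 − 2.20000) / (1.93410 − (-2.27440)) = 2.30000 − (0.19341)/(4.20850) = 2.25404
p(2.25404) = -0.07554
u3 = 2.25404 − (-0.07554)·(2.25404 − 2.30000) / (-0.07554 − 1.93410) = 2.25404 − (0.00347)/(-2.00964) = 2.25577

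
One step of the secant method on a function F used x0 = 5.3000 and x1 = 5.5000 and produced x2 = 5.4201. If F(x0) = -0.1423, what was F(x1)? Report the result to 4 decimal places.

The secant line through (5.3000, -0.1423) and (5.5000, F(x1)) crosses zero at x2 = 5.4201.
So (5.3000, -0.1423), (5.5000, F(x1)), (5.4201, 0) are collinear:
F(x1) = -0.1423 · (5.5000 − 5.4201) / (5.3000 − 5.4201) = -0.1423 · (0.079900)/(-0.120100) = 0.094669

0.0947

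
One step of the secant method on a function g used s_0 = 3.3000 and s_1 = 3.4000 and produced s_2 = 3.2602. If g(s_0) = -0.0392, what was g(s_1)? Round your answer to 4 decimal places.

-0.1377

The secant line through (3.3000, -0.0392) and (3.4000, g(s_1)) crosses zero at s_2 = 3.2602.
So (3.3000, -0.0392), (3.4000, g(s_1)), (3.2602, 0) are collinear:
g(s_1) = -0.0392 · (3.4000 − 3.2602) / (3.3000 − 3.2602) = -0.0392 · (0.139800)/(0.039800) = -0.137692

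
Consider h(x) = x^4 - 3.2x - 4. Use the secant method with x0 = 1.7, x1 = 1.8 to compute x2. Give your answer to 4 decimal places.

1.7596

h(1.7) = -1.087900, h(1.8) = 0.737600
x2 = 1.800000 − 0.737600·(1.800000 − 1.700000) / (0.737600 − (-1.087900)) = 1.800000 − (0.073760)/(1.825500) = 1.759595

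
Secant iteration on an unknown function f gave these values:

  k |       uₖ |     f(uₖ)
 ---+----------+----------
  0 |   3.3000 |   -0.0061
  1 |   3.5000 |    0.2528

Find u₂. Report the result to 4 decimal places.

3.3047

u₂ = 3.5000 − 0.2528·(3.5000 − 3.3000) / (0.2528 − (-0.0061))
   = 3.5000 − (0.050560)/(0.258900) = 3.304712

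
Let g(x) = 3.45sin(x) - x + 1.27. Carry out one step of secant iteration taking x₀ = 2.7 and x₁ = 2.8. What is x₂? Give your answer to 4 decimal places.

g(2.7) = 0.044461, g(2.8) = -0.374291
x₂ = 2.800000 − (-0.374291)·(2.800000 − 2.700000) / (-0.374291 − 0.044461) = 2.800000 − (-0.037429)/(-0.418751) = 2.710617

2.7106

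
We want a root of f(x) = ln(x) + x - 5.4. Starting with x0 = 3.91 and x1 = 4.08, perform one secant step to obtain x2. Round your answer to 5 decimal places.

4.01114

f(3.91) = -0.1264626, f(4.08) = 0.0860970
x2 = 4.0800000 − 0.0860970·(4.0800000 − 3.9100000) / (0.0860970 − (-0.1264626)) = 4.0800000 − (0.0146365)/(0.2125596) = 4.0111417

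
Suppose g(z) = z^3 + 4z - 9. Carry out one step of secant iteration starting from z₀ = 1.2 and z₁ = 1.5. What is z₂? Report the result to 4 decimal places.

g(1.2) = -2.472000, g(1.5) = 0.375000
z₂ = 1.500000 − 0.375000·(1.500000 − 1.200000) / (0.375000 − (-2.472000)) = 1.500000 − (0.112500)/(2.847000) = 1.460485

1.4605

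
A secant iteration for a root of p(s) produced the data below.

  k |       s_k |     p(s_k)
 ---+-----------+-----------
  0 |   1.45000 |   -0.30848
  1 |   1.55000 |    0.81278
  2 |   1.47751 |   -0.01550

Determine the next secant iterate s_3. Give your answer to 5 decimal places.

1.47887

s_3 = 1.47751 − (-0.01550)·(1.47751 − 1.55000) / (-0.01550 − 0.81278)
   = 1.47751 − (0.0011236)/(-0.8282800) = 1.4788665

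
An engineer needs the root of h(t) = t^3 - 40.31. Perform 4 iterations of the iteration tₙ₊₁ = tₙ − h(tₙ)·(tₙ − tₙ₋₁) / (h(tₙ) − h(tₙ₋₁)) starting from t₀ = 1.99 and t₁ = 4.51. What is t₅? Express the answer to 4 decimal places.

3.4280

h(1.99) = -32.429401, h(4.51) = 51.423851
t₂ = 4.510000 − 51.423851·(4.510000 − 1.990000) / (51.423851 − (-32.429401)) = 4.510000 − (129.588105)/(83.853252) = 2.964585
h(2.964585) = -14.254971
t₃ = 2.964585 − (-14.254971)·(2.964585 − 4.510000) / (-14.254971 − 51.423851) = 2.964585 − (22.029852)/(-65.678822) = 3.300003
h(3.300003) = -4.372918
t₄ = 3.300003 − (-4.372918)·(3.300003 − 2.964585) / (-4.372918 − (-14.254971)) = 3.300003 − (-1.466755)/(9.882053) = 3.448429
h(3.448429) = 0.697541
t₅ = 3.448429 − 0.697541·(3.448429 − 3.300003) / (0.697541 − (-4.372918)) = 3.448429 − (0.103533)/(5.070459) = 3.428010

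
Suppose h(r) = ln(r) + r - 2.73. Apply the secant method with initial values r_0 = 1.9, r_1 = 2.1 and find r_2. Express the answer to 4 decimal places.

h(1.9) = -0.188146, h(2.1) = 0.111937
r_2 = 2.100000 − 0.111937·(2.100000 − 1.900000) / (0.111937 − (-0.188146)) = 2.100000 − (0.022387)/(0.300083) = 2.025396

2.0254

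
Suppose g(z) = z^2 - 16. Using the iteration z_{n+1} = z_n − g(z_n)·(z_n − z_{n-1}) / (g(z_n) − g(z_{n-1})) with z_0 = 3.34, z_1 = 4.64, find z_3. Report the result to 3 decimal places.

g(3.34) = -4.84440, g(4.64) = 5.52960
z_2 = 4.64000 − 5.52960·(4.64000 − 3.34000) / (5.52960 − (-4.84440)) = 4.64000 − (7.18848)/(10.37400) = 3.94707
g(3.94707) = -0.42066
z_3 = 3.94707 − (-0.42066)·(3.94707 − 4.64000) / (-0.42066 − 5.52960) = 3.94707 − (0.29149)/(-5.95026) = 3.99605

3.996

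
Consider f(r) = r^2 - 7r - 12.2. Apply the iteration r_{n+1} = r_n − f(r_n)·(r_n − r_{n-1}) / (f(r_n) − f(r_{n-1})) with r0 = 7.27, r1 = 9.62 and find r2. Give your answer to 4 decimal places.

f(7.27) = -10.237100, f(9.62) = 13.004400
r2 = 9.620000 − 13.004400·(9.620000 − 7.270000) / (13.004400 − (-10.237100)) = 9.620000 − (30.560340)/(23.241500) = 8.305096

8.3051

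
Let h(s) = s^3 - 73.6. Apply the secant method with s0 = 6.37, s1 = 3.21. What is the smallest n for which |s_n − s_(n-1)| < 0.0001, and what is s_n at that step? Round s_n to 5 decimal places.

h(6.37) = 184.8748530, h(3.21) = -40.5238390
s2 = 3.2100000 − (-40.5238390)·(-3.1600000)/(-225.3986920) = 3.7781281;  |Δ| = 0.5681281
h(3.7781281) = -19.6700475
s3 = 3.7781281 − (-19.6700475)·(0.5681281)/(20.8537915) = 4.3140070;  |Δ| = 0.5358789
h(4.3140070) = 6.6865020
s4 = 4.3140070 − 6.6865020·(0.5358789)/(26.3565495) = 4.1780577;  |Δ| = 0.1359493
h(4.1780577) = -0.6671323
s5 = 4.1780577 − (-0.6671323)·(-0.1359493)/(-7.3536343) = 4.1903912;  |Δ| = 0.0123335
h(4.1903912) = -0.0193359
s6 = 4.1903912 − (-0.0193359)·(0.0123335)/(0.6477964) = 4.1907593;  |Δ| = 0.0003681
h(4.1907593) = 0.0000587
s7 = 4.1907593 − 0.0000587·(0.0003681)/(0.0193946) = 4.1907582;  |Δ| = 0.0000011
|s7 − s6| = 0.0000011 < 0.0001

n = 7, s_n = 4.19076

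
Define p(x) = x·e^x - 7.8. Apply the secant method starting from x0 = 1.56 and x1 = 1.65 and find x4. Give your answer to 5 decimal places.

1.59024

p(1.56) = -0.3762389, p(1.65) = 0.7915167
x2 = 1.6500000 − 0.7915167·(1.6500000 − 1.5600000) / (0.7915167 − (-0.3762389)) = 1.6500000 − (0.0712365)/(1.1677556) = 1.5889971
p(1.5889971) = -0.0157682
x3 = 1.5889971 − (-0.0157682)·(1.5889971 − 1.6500000) / (-0.0157682 − 0.7915167) = 1.5889971 − (0.0009619)/(-0.8072849) = 1.5901886
p(1.5901886) = -0.0006434
x4 = 1.5901886 − (-0.0006434)·(1.5901886 − 1.5889971) / (-0.0006434 − (-0.0157682)) = 1.5901886 − (-0.0000008)/(0.0151248) = 1.5902393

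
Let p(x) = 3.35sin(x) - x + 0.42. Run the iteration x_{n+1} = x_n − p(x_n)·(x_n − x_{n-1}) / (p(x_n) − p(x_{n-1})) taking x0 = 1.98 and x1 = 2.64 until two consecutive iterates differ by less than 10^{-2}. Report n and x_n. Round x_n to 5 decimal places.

p(1.98) = 1.5134172, p(2.64) = -0.6092442
x2 = 2.6400000 − (-0.6092442)·(0.6600000)/(-2.1226614) = 2.4505674;  |Δ| = 0.1894326
p(2.4505674) = 0.1044798
x3 = 2.4505674 − 0.1044798·(-0.1894326)/(0.7137241) = 2.4782979;  |Δ| = 0.0277304
p(2.4782979) = 0.0043520
x4 = 2.4782979 − 0.0043520·(0.0277304)/(-0.1001279) = 2.4795032;  |Δ| = 0.0012053
|x4 − x3| = 0.0012053 < 10^{-2}

n = 4, x_n = 2.47950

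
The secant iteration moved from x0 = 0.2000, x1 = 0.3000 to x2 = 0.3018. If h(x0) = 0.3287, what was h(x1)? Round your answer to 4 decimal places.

0.0058

The secant line through (0.2000, 0.3287) and (0.3000, h(x1)) crosses zero at x2 = 0.3018.
So (0.2000, 0.3287), (0.3000, h(x1)), (0.3018, 0) are collinear:
h(x1) = 0.3287 · (0.3000 − 0.3018) / (0.2000 − 0.3018) = 0.3287 · (-0.001800)/(-0.101800) = 0.005812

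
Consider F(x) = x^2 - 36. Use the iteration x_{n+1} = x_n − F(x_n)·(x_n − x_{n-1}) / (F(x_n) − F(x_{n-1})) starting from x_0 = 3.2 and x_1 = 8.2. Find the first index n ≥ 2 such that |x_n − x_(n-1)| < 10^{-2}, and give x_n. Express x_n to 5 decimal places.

F(3.2) = -25.7600000, F(8.2) = 31.2400000
x_2 = 8.2000000 − 31.2400000·(5.0000000)/(57.0000000) = 5.4596491;  |Δ| = 2.7403509
F(5.4596491) = -6.1922315
x_3 = 5.4596491 − (-6.1922315)·(-2.7403509)/(-37.4322315) = 5.9129720;  |Δ| = 0.4533229
F(5.9129720) = -1.0367621
x_4 = 5.9129720 − (-1.0367621)·(0.4533229)/(5.1554693) = 6.0041350;  |Δ| = 0.0911630
F(6.0041350) = 0.0496370
x_5 = 6.0041350 − 0.0496370·(0.0911630)/(1.0863991) = 5.9999698;  |Δ| = 0.0041652
|x_5 − x_4| = 0.0041652 < 10^{-2}

n = 5, x_n = 5.99997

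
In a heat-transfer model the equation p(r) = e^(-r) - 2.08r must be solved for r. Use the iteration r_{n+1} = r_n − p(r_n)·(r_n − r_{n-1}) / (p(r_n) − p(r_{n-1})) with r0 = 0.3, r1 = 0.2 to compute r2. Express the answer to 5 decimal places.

p(0.3) = 0.1168182, p(0.2) = 0.4027308
r2 = 0.2000000 − 0.4027308·(0.2000000 − 0.3000000) / (0.4027308 − 0.1168182) = 0.2000000 − (-0.0402731)/(0.2859125) = 0.3408580

0.34086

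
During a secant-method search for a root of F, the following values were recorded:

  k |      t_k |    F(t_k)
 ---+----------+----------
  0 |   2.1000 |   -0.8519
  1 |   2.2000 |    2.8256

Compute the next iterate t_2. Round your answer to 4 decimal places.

t_2 = 2.2000 − 2.8256·(2.2000 − 2.1000) / (2.8256 − (-0.8519))
   = 2.2000 − (0.282560)/(3.677500) = 2.123165

2.1232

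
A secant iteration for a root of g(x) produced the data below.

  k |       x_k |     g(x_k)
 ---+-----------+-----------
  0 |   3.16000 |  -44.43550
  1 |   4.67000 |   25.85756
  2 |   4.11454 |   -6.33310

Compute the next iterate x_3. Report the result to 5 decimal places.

4.22382

x_3 = 4.11454 − (-6.33310)·(4.11454 − 4.67000) / (-6.33310 − 25.85756)
   = 4.11454 − (3.5177837)/(-32.1906600) = 4.2238196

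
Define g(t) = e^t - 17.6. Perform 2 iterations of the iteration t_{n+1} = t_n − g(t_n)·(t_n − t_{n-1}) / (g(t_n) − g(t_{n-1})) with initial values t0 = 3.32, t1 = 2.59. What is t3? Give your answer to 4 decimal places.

g(3.32) = 10.060351, g(2.59) = -4.270228
t2 = 2.590000 − (-4.270228)·(2.590000 − 3.320000) / (-4.270228 − 10.060351) = 2.590000 − (3.117267)/(-14.330579) = 2.807526
g(2.807526) = -1.031132
t3 = 2.807526 − (-1.031132)·(2.807526 − 2.590000) / (-1.031132 − (-4.270228)) = 2.807526 − (-0.224297)/(3.239097) = 2.876772

2.8768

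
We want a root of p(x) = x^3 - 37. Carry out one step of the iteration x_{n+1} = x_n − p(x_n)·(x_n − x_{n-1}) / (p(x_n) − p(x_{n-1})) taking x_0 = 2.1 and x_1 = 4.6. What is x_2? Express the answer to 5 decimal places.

2.88737

p(2.1) = -27.7390000, p(4.6) = 60.3360000
x_2 = 4.6000000 − 60.3360000·(4.6000000 − 2.1000000) / (60.3360000 − (-27.7390000)) = 4.6000000 − (150.8400000)/(88.0750000) = 2.8873687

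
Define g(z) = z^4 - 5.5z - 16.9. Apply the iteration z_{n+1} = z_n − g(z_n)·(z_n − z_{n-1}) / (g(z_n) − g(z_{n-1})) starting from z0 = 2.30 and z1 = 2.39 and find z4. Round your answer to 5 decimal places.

g(2.30) = -1.5659000, g(2.39) = 2.5830864
z2 = 2.3900000 − 2.5830864·(2.3900000 − 2.3000000) / (2.5830864 − (-1.5659000)) = 2.3900000 − (0.2324778)/(4.1489864) = 2.3339676
g(2.3339676) = -0.0626044
z3 = 2.3339676 − (-0.0626044)·(2.3339676 − 2.3900000) / (-0.0626044 − 2.5830864) = 2.3339676 − (0.0035079)/(-2.6456908) = 2.3352935
g(2.3352935) = -0.0024098
z4 = 2.3352935 − (-0.0024098)·(2.3352935 − 2.3339676) / (-0.0024098 − (-0.0626044)) = 2.3352935 − (-0.0000032)/(0.0601946) = 2.3353465

2.33535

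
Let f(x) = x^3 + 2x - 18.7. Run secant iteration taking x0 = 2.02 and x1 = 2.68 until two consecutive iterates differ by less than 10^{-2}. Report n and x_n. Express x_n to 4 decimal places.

n = 4, x_n = 2.4040

f(2.02) = -6.417592, f(2.68) = 5.908832
x2 = 2.680000 − 5.908832·(0.660000)/(12.326424) = 2.363620;  |Δ| = 0.316380
f(2.363620) = -0.767918
x3 = 2.363620 − (-0.767918)·(-0.316380)/(-6.676750) = 2.400008;  |Δ| = 0.036388
f(2.400008) = -0.075838
x4 = 2.400008 − (-0.075838)·(0.036388)/(0.692080) = 2.403996;  |Δ| = 0.003987
|x4 − x3| = 0.003987 < 10^{-2}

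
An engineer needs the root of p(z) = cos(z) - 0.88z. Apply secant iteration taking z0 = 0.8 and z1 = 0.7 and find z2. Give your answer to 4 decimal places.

p(0.8) = -0.007293, p(0.7) = 0.148842
z2 = 0.700000 − 0.148842·(0.700000 − 0.800000) / (0.148842 − (-0.007293)) = 0.700000 − (-0.014884)/(0.156135) = 0.795329

0.7953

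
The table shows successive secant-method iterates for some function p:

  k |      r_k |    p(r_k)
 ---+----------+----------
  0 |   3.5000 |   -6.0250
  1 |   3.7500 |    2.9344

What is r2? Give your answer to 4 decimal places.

r2 = 3.7500 − 2.9344·(3.7500 − 3.5000) / (2.9344 − (-6.0250))
   = 3.7500 − (0.733600)/(8.959400) = 3.668120

3.6681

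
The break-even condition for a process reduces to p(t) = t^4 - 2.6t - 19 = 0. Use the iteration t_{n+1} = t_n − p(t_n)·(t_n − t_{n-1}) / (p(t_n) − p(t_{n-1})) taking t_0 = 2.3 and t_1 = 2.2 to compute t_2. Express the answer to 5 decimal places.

p(2.3) = 3.0041000, p(2.2) = -1.2944000
t_2 = 2.2000000 − (-1.2944000)·(2.2000000 − 2.3000000) / (-1.2944000 − 3.0041000) = 2.2000000 − (0.1294400)/(-4.2985000) = 2.2301128

2.23011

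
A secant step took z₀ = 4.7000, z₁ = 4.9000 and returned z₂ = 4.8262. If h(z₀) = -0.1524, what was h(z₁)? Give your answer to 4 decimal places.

The secant line through (4.7000, -0.1524) and (4.9000, h(z₁)) crosses zero at z₂ = 4.8262.
So (4.7000, -0.1524), (4.9000, h(z₁)), (4.8262, 0) are collinear:
h(z₁) = -0.1524 · (4.9000 − 4.8262) / (4.7000 − 4.8262) = -0.1524 · (0.073800)/(-0.126200) = 0.089121

0.0891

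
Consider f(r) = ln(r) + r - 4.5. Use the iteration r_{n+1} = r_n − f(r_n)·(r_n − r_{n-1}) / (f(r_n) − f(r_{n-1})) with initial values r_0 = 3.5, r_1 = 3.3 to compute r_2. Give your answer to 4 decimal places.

3.3047

f(3.5) = 0.252763, f(3.3) = -0.006078
r_2 = 3.300000 − (-0.006078)·(3.300000 − 3.500000) / (-0.006078 − 0.252763) = 3.300000 − (0.001216)/(-0.258841) = 3.304696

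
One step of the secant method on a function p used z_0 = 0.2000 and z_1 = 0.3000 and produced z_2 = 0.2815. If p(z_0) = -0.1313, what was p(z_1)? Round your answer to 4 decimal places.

The secant line through (0.2000, -0.1313) and (0.3000, p(z_1)) crosses zero at z_2 = 0.2815.
So (0.2000, -0.1313), (0.3000, p(z_1)), (0.2815, 0) are collinear:
p(z_1) = -0.1313 · (0.3000 − 0.2815) / (0.2000 − 0.2815) = -0.1313 · (0.018500)/(-0.081500) = 0.029804

0.0298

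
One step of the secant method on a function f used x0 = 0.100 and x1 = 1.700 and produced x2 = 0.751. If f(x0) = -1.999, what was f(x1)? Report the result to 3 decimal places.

The secant line through (0.100, -1.999) and (1.700, f(x1)) crosses zero at x2 = 0.751.
So (0.100, -1.999), (1.700, f(x1)), (0.751, 0) are collinear:
f(x1) = -1.999 · (1.700 − 0.751) / (0.100 − 0.751) = -1.999 · (0.94900)/(-0.65100) = 2.91406

2.914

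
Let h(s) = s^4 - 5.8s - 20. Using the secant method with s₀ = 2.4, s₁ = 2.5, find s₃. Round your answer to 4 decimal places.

2.4148

h(2.4) = -0.742400, h(2.5) = 4.562500
s₂ = 2.500000 − 4.562500·(2.500000 − 2.400000) / (4.562500 − (-0.742400)) = 2.500000 − (0.456250)/(5.304900) = 2.413995
h(2.413995) = -0.042928
s₃ = 2.413995 − (-0.042928)·(2.413995 − 2.500000) / (-0.042928 − 4.562500) = 2.413995 − (0.003692)/(-4.605428) = 2.414796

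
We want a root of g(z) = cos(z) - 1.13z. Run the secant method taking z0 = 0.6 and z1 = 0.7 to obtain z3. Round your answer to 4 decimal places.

0.6852

g(0.6) = 0.147336, g(0.7) = -0.026158
z2 = 0.700000 − (-0.026158)·(0.700000 − 0.600000) / (-0.026158 − 0.147336) = 0.700000 − (-0.002616)/(-0.173493) = 0.684923
g(0.684923) = 0.000505
z3 = 0.684923 − 0.000505·(0.684923 − 0.700000) / (0.000505 − (-0.026158)) = 0.684923 − (-0.000008)/(0.026663) = 0.685208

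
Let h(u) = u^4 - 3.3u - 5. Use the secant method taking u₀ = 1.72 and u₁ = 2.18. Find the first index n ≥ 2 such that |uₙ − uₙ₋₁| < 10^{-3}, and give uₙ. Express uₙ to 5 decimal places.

n = 5, uₙ = 1.82163

h(1.72) = -1.9238694, h(2.18) = 10.3913058
u₂ = 2.1800000 − 10.3913058·(0.4600000)/(12.3151752) = 1.7918609;  |Δ| = 0.3881391
h(1.7918609) = -0.6041254
u₃ = 1.7918609 − (-0.6041254)·(-0.3881391)/(-10.9954311) = 1.8131866;  |Δ| = 0.0213256
h(1.8131866) = -0.1749024
u₄ = 1.8131866 − (-0.1749024)·(0.0213256)/(0.4292230) = 1.8218765;  |Δ| = 0.0086899
h(1.8218765) = 0.0051213
u₅ = 1.8218765 − 0.0051213·(0.0086899)/(0.1800237) = 1.8216293;  |Δ| = 0.0002472
|u₅ − u₄| = 0.0002472 < 10^{-3}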